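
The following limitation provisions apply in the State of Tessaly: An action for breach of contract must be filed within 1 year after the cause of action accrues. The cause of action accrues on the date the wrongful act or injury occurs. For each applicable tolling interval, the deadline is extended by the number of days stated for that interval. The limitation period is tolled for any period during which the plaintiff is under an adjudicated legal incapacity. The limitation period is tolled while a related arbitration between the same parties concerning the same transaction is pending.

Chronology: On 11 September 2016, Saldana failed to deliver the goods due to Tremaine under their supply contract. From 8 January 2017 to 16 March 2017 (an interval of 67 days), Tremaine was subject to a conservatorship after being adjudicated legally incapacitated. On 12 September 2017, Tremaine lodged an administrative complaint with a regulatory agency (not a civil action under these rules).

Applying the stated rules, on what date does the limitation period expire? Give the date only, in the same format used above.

17 November 2017

The claim accrued on 11 September 2016, when the wrongful act occurred.
1 year from 11 September 2016 is 11 September 2017.
The plaintiff's legal incapacity from 8 January 2017 to 16 March 2017 tolled the period for 67 days, extending the deadline to 17 November 2017.
None of the other events listed affects the running of the period under the stated rules.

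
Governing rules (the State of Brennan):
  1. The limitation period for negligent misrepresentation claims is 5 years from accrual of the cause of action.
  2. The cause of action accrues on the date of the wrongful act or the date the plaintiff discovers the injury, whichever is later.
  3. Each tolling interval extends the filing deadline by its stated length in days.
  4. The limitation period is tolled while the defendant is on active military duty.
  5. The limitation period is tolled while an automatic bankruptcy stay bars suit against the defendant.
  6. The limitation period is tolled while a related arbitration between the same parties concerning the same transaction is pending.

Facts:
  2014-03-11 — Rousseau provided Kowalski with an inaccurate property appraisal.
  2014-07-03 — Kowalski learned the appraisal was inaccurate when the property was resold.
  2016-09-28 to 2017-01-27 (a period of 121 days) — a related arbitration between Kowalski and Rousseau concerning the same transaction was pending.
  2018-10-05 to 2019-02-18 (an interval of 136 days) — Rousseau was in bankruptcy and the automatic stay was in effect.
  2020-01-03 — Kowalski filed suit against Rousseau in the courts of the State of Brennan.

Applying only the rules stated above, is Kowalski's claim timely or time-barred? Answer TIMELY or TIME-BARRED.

Taking the later of the act (2014-03-11) and discovery (2014-07-03), the claim accrued on 2014-07-03.
The untolled deadline — 5 years after 2014-07-03 — is 2019-07-03.
The pending related arbitration from 2016-09-28 to 2017-01-27 tolled the period for 121 days, extending the deadline to 2019-11-01.
The automatic bankruptcy stay from 2018-10-05 to 2019-02-18 tolled the period for 136 days, extending the deadline to 2020-03-16.
Kowalski filed on 2020-01-03, before the 2020-03-16 deadline, so the action is timely.

TIMELY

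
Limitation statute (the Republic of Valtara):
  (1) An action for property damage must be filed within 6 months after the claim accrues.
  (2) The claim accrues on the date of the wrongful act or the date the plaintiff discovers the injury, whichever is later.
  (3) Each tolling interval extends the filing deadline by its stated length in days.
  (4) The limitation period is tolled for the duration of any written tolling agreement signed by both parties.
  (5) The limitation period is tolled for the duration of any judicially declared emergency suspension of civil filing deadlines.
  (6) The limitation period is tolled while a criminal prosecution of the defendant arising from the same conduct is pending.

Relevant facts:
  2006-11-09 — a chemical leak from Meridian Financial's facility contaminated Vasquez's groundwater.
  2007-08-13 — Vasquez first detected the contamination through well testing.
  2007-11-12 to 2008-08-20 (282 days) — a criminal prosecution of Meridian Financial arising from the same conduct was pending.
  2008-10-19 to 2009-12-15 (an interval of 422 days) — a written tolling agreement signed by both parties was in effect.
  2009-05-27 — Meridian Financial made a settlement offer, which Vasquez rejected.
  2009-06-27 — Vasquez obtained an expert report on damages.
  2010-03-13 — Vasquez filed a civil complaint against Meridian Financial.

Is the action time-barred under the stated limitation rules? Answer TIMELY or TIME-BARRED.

The claim accrued on 2007-08-13 — the later of the 2006-11-09 act and the 2007-08-13 discovery.
6 months from 2007-08-13 is 2008-02-13.
The pending criminal prosecution from 2007-11-12 to 2008-08-20 tolled the period for 282 days, extending the deadline to 2008-11-21.
The period was tolled for 422 days by the written tolling agreement (2008-10-19 to 2009-12-15), pushing the deadline to 2010-01-17.
None of the other events listed affects the running of the period under the stated rules.
The 2010-03-13 filing falls after the 2010-01-17 deadline; the claim is time-barred.

TIME-BARRED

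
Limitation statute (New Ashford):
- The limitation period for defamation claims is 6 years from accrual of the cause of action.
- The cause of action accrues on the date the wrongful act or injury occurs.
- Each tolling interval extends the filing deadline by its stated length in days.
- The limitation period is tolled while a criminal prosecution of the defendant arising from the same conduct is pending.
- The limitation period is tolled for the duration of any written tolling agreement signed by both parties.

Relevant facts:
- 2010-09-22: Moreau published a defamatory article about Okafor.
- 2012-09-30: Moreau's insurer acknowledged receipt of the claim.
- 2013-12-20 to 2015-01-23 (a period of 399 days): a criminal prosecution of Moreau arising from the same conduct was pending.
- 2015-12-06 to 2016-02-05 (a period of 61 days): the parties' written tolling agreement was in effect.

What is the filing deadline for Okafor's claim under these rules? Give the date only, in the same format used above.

The limitation period began to run on 2010-09-22.
6 years from 2010-09-22 is 2016-09-22.
Because the pending criminal prosecution ran from 2013-12-20 to 2015-01-23, the deadline is extended by 399 days to 2017-10-26.
Because the written tolling agreement ran from 2015-12-06 to 2016-02-05, the deadline is extended by 61 days to 2017-12-26.
None of the other events listed affects the running of the period under the stated rules.

2017-12-26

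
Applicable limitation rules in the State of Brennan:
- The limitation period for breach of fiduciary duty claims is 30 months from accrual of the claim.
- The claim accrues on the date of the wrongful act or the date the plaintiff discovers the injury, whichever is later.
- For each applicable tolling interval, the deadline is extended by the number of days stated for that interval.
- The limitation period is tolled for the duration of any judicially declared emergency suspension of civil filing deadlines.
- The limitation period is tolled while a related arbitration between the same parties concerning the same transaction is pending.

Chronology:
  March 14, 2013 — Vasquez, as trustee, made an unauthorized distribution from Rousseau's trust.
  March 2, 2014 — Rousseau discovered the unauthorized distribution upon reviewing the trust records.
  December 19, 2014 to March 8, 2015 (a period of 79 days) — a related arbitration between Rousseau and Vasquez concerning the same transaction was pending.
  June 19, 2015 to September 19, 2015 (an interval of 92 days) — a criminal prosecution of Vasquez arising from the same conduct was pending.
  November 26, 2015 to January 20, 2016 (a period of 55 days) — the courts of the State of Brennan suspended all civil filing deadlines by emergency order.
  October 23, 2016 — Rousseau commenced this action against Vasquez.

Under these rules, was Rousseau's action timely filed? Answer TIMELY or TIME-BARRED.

TIMELY

Taking the later of the act (March 14, 2013) and discovery (March 2, 2014), the claim accrued on March 2, 2014.
Adding the 30 months base period to March 2, 2014 gives a deadline of September 2, 2016, before any tolling.
The period was tolled for 79 days by the pending related arbitration (December 19, 2014 to March 8, 2015), pushing the deadline to November 20, 2016.
The period was tolled for 55 days by the emergency suspension of filing deadlines (November 26, 2015 to January 20, 2016), pushing the deadline to January 14, 2017.
Although a criminal prosecution ran from June 19, 2015 to September 19, 2015, the stated rules do not make that a tolling event, so it is disregarded.
The October 23, 2016 filing precedes the January 14, 2017 deadline; the claim is timely.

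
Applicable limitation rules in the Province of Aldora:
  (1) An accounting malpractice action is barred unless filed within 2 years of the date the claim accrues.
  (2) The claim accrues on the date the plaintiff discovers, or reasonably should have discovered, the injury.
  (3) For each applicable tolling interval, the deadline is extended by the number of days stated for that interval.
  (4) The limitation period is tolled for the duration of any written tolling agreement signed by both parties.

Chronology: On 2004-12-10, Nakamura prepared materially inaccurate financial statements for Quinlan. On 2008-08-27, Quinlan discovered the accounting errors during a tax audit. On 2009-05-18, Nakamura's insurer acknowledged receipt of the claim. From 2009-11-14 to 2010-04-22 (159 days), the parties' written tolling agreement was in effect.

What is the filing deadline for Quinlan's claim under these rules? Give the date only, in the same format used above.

2011-02-02

The claim did not accrue until Quinlan discovered the injury on 2008-08-27; the 2004-12-10 act date does not start the clock under the stated rule.
The untolled deadline — 2 years after 2008-08-27 — is 2010-08-27.
The period was tolled for 159 days by the written tolling agreement (2009-11-14 to 2010-04-22), pushing the deadline to 2011-02-02.
The other events in the timeline have no effect on the limitation period under the stated rules.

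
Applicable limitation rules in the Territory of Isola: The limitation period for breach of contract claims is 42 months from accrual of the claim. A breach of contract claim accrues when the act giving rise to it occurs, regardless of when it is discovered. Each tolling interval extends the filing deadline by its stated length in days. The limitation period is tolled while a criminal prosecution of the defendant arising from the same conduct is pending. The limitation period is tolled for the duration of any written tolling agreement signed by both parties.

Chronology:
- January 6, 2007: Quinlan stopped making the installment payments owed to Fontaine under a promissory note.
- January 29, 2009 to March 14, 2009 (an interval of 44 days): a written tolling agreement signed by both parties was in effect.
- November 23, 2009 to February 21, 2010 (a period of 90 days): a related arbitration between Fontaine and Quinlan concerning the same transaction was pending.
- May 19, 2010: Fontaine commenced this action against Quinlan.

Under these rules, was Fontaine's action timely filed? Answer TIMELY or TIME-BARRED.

TIMELY

The claim accrued on January 6, 2007, when the wrongful act occurred.
42 months from January 6, 2007 is July 6, 2010.
The written tolling agreement from January 29, 2009 to March 14, 2009 tolled the period for 44 days, extending the deadline to August 19, 2010.
The pending related arbitration from November 23, 2009 to February 21, 2010 does not toll the period, because no stated rule makes a pending arbitration a tolling event.
The May 19, 2010 filing precedes the August 19, 2010 deadline; the claim is timely.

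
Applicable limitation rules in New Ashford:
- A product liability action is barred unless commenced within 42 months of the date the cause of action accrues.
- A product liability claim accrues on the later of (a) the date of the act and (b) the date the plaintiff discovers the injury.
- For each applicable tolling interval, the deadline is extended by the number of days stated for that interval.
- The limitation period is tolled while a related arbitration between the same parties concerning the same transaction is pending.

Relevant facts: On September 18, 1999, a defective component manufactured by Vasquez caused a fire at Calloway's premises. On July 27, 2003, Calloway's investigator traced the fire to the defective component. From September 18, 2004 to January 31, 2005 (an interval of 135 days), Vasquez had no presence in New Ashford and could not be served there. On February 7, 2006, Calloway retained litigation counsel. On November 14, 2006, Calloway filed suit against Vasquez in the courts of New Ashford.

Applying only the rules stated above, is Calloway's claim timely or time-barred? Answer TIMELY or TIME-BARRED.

TIMELY

Taking the later of the act (September 18, 1999) and discovery (July 27, 2003), the claim accrued on July 27, 2003.
The untolled deadline — 42 months after July 27, 2003 — is January 27, 2007.
Although the defendant's absence ran from September 18, 2004 to January 31, 2005, the stated rules do not make that a tolling event, so it is disregarded.
None of the other events listed affects the running of the period under the stated rules.
The November 14, 2006 filing precedes the January 27, 2007 deadline; the claim is timely.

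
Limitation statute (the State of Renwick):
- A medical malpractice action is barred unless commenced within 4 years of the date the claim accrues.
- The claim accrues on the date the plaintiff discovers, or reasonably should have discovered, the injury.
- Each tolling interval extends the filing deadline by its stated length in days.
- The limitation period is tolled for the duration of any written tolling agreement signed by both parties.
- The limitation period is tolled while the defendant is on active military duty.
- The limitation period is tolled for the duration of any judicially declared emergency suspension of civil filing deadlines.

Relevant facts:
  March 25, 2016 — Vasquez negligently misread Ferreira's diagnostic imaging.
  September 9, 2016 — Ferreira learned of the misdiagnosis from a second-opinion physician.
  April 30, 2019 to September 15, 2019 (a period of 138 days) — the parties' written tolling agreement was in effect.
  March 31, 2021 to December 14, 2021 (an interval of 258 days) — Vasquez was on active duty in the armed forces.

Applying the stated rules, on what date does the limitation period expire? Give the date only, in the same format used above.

January 25, 2021

Accrual is tied to discovery, so the period began on September 9, 2016 rather than on March 25, 2016 when the act occurred.
Adding the 4 years base period to September 9, 2016 gives a deadline of September 9, 2020, before any tolling.
The period was tolled for 138 days by the written tolling agreement (April 30, 2019 to September 15, 2019), pushing the deadline to January 25, 2021.
The defendant's active military service starting March 31, 2021 came too late — the period had run on January 25, 2021 — and so does not extend the deadline.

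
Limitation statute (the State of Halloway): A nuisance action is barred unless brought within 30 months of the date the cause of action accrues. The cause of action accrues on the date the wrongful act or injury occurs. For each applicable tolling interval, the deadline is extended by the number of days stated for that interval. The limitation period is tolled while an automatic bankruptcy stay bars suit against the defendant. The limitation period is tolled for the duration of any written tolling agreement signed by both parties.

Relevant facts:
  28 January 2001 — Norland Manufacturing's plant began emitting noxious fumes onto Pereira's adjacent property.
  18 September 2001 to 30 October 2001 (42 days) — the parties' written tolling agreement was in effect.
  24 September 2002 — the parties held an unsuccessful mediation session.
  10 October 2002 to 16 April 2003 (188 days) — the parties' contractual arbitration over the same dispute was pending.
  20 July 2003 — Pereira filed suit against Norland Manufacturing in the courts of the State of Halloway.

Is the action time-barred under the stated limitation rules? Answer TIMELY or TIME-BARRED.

TIMELY

The claim accrued on 28 January 2001, when the wrongful act occurred.
30 months from 28 January 2001 is 28 July 2003.
Because the written tolling agreement ran from 18 September 2001 to 30 October 2001, the deadline is extended by 42 days to 8 September 2003.
No stated provision tolls the period for a pending arbitration, so the interval from 10 October 2002 to 16 April 2003 has no effect on the deadline.
Nothing else in the chronology tolls or restarts the period.
Pereira filed on 20 July 2003, before the 8 September 2003 deadline, so the action is timely.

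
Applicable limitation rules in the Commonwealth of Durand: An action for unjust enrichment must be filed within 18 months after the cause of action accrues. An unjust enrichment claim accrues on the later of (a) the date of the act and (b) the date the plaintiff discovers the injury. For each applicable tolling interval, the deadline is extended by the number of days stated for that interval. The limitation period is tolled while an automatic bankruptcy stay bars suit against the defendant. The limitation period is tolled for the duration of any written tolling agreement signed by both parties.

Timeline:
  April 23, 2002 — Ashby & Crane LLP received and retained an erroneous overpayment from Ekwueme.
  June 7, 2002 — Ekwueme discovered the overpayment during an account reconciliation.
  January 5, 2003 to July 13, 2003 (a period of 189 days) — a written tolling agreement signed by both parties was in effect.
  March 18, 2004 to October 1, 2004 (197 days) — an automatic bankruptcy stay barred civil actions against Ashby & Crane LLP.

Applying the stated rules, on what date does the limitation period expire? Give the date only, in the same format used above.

December 27, 2004

Taking the later of the act (April 23, 2002) and discovery (June 7, 2002), the claim accrued on June 7, 2002.
18 months from June 7, 2002 is December 7, 2003.
Because the written tolling agreement ran from January 5, 2003 to July 13, 2003, the deadline is extended by 189 days to June 13, 2004.
Because the automatic bankruptcy stay ran from March 18, 2004 to October 1, 2004, the deadline is extended by 197 days to December 27, 2004.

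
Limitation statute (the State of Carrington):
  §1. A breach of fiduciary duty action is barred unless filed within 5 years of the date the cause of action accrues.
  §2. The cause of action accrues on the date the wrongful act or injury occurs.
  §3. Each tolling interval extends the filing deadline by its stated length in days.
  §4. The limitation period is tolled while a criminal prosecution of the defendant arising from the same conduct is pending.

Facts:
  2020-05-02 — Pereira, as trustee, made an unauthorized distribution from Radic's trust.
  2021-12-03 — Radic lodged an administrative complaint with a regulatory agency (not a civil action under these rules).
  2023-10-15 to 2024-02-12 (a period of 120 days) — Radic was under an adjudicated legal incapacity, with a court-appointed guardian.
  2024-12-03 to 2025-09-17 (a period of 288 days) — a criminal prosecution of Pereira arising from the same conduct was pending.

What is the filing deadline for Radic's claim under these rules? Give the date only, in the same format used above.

2026-02-14

The claim accrued on 2020-05-02, when the wrongful act occurred.
The untolled deadline — 5 years after 2020-05-02 — is 2025-05-02.
Because the pending criminal prosecution ran from 2024-12-03 to 2025-09-17, the deadline is extended by 288 days to 2026-02-14.
No stated provision tolls the period for the plaintiff's incapacity, so the interval from 2023-10-15 to 2024-02-12 has no effect on the deadline.
None of the other events listed affects the running of the period under the stated rules.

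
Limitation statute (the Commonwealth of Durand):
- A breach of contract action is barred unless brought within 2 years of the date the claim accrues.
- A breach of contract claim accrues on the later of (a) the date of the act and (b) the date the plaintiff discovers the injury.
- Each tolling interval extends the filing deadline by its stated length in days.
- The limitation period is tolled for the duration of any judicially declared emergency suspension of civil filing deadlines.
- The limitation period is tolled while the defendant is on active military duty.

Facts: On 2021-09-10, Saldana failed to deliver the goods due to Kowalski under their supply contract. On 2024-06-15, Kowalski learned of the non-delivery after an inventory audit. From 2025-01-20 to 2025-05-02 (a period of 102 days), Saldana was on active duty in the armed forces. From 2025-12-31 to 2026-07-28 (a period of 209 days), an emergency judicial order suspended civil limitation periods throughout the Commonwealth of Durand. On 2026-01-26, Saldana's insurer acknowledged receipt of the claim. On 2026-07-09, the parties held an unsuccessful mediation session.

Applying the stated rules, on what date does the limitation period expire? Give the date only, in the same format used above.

2027-04-22

Taking the later of the act (2021-09-10) and discovery (2024-06-15), the claim accrued on 2024-06-15.
2 years from 2024-06-15 is 2026-06-15.
The defendant's active military service from 2025-01-20 to 2025-05-02 tolled the period for 102 days, extending the deadline to 2026-09-25.
The period was tolled for 209 days by the emergency suspension of filing deadlines (2025-12-31 to 2026-07-28), pushing the deadline to 2027-04-22.
None of the other events listed affects the running of the period under the stated rules.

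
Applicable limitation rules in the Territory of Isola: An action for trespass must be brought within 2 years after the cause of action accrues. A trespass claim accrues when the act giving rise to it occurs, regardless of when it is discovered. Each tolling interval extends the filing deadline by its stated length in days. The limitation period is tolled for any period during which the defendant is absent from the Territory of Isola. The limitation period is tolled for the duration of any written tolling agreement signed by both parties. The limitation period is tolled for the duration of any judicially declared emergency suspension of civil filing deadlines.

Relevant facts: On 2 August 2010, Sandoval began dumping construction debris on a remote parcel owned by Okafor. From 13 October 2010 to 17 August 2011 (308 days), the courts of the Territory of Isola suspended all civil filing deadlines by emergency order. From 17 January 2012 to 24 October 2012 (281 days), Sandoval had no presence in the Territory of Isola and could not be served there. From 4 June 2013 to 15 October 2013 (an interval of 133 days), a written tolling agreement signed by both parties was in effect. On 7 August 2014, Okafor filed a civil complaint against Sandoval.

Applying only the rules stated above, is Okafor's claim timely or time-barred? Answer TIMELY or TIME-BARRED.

TIME-BARRED

The cause of action accrued on 2 August 2010, the date of the act.
The untolled deadline — 2 years after 2 August 2010 — is 2 August 2012.
The period was tolled for 308 days by the emergency suspension of filing deadlines (13 October 2010 to 17 August 2011), pushing the deadline to 6 June 2013.
The period was tolled for 281 days by the defendant's absence from the jurisdiction (17 January 2012 to 24 October 2012), pushing the deadline to 14 March 2014.
Because the written tolling agreement ran from 4 June 2013 to 15 October 2013, the deadline is extended by 133 days to 25 July 2014.
The 7 August 2014 filing falls after the 25 July 2014 deadline; the claim is time-barred.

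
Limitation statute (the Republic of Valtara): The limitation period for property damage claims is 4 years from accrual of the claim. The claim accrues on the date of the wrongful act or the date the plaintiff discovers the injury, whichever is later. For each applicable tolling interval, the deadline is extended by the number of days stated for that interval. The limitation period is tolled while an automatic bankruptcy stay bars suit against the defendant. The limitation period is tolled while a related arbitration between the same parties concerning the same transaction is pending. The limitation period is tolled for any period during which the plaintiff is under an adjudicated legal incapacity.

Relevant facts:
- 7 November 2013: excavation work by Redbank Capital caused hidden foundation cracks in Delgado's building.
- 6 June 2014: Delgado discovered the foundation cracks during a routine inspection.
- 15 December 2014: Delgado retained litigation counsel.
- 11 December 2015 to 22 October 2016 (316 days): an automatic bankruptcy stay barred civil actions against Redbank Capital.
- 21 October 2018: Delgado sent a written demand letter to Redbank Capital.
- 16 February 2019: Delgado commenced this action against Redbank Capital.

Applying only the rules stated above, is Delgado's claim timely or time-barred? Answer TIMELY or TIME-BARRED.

The claim accrued on 6 June 2014 — the later of the 7 November 2013 act and the 6 June 2014 discovery.
The untolled deadline — 4 years after 6 June 2014 — is 6 June 2018.
The period was tolled for 316 days by the automatic bankruptcy stay (11 December 2015 to 22 October 2016), pushing the deadline to 18 April 2019.
None of the other events listed affects the running of the period under the stated rules.
The 16 February 2019 filing precedes the 18 April 2019 deadline; the claim is timely.

TIMELY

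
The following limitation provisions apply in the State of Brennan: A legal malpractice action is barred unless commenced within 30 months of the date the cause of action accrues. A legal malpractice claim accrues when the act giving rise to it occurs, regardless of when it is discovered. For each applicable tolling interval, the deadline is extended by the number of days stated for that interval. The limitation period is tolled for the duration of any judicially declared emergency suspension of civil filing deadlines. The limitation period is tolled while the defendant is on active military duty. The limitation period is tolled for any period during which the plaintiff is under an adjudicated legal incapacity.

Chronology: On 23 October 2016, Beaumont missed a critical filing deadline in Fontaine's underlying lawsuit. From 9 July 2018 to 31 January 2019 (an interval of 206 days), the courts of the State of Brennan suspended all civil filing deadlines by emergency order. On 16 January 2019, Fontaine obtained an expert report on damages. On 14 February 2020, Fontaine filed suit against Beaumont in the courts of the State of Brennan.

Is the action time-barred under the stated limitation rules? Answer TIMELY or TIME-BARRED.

The claim accrued on 23 October 2016, when the wrongful act occurred.
Adding the 30 months base period to 23 October 2016 gives a deadline of 23 April 2019, before any tolling.
Because the emergency suspension of filing deadlines ran from 9 July 2018 to 31 January 2019, the deadline is extended by 206 days to 15 November 2019.
Nothing else in the chronology tolls or restarts the period.
Fontaine filed on 14 February 2020, after the 15 November 2019 deadline, so the action is time-barred.

TIME-BARRED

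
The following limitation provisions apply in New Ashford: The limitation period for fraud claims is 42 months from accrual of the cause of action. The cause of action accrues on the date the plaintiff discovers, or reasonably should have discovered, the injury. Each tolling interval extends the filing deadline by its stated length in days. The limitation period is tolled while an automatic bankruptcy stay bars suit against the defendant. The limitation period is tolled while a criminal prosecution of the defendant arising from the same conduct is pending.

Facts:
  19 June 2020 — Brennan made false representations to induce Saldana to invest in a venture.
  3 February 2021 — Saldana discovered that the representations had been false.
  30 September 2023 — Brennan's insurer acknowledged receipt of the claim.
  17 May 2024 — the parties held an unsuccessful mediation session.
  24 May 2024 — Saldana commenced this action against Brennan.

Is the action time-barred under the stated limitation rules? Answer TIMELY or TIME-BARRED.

The claim did not accrue until Saldana discovered the injury on 3 February 2021; the 19 June 2020 act date does not start the clock under the stated rule.
42 months from 3 February 2021 is 3 August 2024.
None of the other events listed affects the running of the period under the stated rules.
Saldana filed on 24 May 2024, before the 3 August 2024 deadline, so the action is timely.

TIMELY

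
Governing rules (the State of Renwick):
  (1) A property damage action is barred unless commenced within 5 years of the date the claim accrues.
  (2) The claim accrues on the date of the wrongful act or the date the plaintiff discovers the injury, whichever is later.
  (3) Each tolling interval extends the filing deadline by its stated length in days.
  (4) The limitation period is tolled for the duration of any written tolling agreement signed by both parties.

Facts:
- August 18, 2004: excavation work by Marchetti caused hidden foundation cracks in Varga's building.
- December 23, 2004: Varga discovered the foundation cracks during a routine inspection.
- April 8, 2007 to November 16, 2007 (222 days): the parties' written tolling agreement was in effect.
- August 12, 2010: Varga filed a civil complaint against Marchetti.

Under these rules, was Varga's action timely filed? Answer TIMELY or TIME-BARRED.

The claim accrued on December 23, 2004 — the later of the August 18, 2004 act and the December 23, 2004 discovery.
5 years from December 23, 2004 is December 23, 2009.
The period was tolled for 222 days by the written tolling agreement (April 8, 2007 to November 16, 2007), pushing the deadline to August 2, 2010.
Varga filed on August 12, 2010, after the August 2, 2010 deadline, so the action is time-barred.

TIME-BARRED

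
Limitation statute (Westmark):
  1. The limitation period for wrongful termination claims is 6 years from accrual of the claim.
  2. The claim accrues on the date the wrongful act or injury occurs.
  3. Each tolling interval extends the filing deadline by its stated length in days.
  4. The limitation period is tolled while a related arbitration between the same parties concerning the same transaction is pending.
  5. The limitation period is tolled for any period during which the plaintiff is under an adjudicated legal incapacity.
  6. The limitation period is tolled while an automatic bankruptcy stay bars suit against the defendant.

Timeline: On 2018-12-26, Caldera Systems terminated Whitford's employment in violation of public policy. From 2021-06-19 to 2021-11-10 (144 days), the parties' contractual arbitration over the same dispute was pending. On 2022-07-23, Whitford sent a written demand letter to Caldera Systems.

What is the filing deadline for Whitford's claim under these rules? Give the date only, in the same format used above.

The limitation period began to run on 2018-12-26.
The untolled deadline — 6 years after 2018-12-26 — is 2024-12-26.
The pending related arbitration from 2021-06-19 to 2021-11-10 tolled the period for 144 days, extending the deadline to 2025-05-19.
The other events in the timeline have no effect on the limitation period under the stated rules.

2025-05-19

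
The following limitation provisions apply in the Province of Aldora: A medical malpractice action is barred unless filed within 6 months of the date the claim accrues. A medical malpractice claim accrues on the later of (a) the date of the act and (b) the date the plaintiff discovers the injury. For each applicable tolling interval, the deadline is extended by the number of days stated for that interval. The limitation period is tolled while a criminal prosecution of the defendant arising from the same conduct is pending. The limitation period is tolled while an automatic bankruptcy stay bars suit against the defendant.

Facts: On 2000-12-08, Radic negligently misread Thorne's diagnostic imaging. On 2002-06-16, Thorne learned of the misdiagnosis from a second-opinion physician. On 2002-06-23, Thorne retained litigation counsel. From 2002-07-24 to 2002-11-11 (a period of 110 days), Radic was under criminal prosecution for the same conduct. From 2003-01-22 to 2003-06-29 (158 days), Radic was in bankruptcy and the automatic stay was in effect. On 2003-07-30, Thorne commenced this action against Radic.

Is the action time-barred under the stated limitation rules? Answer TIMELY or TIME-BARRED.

TIMELY

Taking the later of the act (2000-12-08) and discovery (2002-06-16), the claim accrued on 2002-06-16.
The untolled deadline — 6 months after 2002-06-16 — is 2002-12-16.
The pending criminal prosecution from 2002-07-24 to 2002-11-11 tolled the period for 110 days, extending the deadline to 2003-04-05.
The automatic bankruptcy stay from 2003-01-22 to 2003-06-29 tolled the period for 158 days, extending the deadline to 2003-09-10.
Nothing else in the chronology tolls or restarts the period.
Filing on 2003-07-30 beat the 2003-09-10 deadline — the action is timely.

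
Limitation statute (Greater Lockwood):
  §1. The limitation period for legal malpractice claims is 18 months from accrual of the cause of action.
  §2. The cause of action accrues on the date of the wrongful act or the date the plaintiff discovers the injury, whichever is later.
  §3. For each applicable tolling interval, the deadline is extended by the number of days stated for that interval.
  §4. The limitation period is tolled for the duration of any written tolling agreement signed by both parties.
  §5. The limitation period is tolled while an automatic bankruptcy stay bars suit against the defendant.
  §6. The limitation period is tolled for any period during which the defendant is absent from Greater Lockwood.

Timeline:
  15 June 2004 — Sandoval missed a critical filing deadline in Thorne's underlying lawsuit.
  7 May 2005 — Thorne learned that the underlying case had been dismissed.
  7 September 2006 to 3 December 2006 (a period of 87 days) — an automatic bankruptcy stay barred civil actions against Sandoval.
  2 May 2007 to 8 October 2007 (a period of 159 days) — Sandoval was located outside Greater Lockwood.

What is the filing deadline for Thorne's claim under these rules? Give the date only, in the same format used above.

2 February 2007

The claim accrued on 7 May 2005 — the later of the 15 June 2004 act and the 7 May 2005 discovery.
18 months from 7 May 2005 is 7 November 2006.
Because the automatic bankruptcy stay ran from 7 September 2006 to 3 December 2006, the deadline is extended by 87 days to 2 February 2007.
By the time the defendant's absence from the jurisdiction began on 2 May 2007, the limitation period had already expired on 2 February 2007; that interval cannot revive it.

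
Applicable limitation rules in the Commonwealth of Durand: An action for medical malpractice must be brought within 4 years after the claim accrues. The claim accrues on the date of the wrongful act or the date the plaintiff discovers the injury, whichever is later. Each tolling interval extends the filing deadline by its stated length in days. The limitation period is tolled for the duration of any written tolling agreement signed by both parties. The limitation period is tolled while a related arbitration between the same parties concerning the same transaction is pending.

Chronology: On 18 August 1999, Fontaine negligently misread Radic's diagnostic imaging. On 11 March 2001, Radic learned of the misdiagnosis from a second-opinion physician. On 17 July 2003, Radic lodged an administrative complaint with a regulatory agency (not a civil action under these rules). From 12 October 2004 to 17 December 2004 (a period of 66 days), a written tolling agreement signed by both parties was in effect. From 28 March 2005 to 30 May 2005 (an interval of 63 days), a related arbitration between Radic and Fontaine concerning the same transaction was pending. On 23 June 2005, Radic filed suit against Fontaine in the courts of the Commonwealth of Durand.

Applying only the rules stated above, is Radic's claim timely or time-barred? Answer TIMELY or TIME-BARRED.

The claim accrued on 11 March 2001 — the later of the 18 August 1999 act and the 11 March 2001 discovery.
The untolled deadline — 4 years after 11 March 2001 — is 11 March 2005.
The period was tolled for 66 days by the written tolling agreement (12 October 2004 to 17 December 2004), pushing the deadline to 16 May 2005.
Because the pending related arbitration ran from 28 March 2005 to 30 May 2005, the deadline is extended by 63 days to 18 July 2005.
Nothing else in the chronology tolls or restarts the period.
Filing on 23 June 2005 beat the 18 July 2005 deadline — the action is timely.

TIMELY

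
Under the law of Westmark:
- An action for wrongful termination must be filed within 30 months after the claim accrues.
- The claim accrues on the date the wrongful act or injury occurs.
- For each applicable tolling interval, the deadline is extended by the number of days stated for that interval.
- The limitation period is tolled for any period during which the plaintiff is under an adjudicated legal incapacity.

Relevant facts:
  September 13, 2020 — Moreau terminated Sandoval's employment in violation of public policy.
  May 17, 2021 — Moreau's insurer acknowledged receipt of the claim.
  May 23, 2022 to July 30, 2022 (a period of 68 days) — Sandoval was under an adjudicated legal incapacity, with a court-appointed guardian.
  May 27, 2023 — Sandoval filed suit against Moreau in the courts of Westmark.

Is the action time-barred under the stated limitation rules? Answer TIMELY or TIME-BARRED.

TIME-BARRED

The limitation period began to run on September 13, 2020.
30 months from September 13, 2020 is March 13, 2023.
The period was tolled for 68 days by the plaintiff's legal incapacity (May 23, 2022 to July 30, 2022), pushing the deadline to May 20, 2023.
None of the other events listed affects the running of the period under the stated rules.
Sandoval filed on May 27, 2023, after the May 20, 2023 deadline, so the action is time-barred.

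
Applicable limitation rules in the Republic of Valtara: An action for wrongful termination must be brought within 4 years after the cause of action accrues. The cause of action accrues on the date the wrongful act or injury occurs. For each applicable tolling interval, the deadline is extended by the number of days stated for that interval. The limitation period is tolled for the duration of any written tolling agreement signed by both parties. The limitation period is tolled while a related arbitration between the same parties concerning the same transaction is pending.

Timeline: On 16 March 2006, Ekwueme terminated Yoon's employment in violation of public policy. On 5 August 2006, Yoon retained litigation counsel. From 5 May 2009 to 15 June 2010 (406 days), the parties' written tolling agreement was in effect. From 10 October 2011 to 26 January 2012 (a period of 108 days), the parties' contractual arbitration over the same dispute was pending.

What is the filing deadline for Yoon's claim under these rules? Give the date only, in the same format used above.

26 April 2011

The claim accrued on 16 March 2006, when the wrongful act occurred.
4 years from 16 March 2006 is 16 March 2010.
Because the written tolling agreement ran from 5 May 2009 to 15 June 2010, the deadline is extended by 406 days to 26 April 2011.
By the time the pending related arbitration began on 10 October 2011, the limitation period had already expired on 26 April 2011; that interval cannot revive it.
None of the other events listed affects the running of the period under the stated rules.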